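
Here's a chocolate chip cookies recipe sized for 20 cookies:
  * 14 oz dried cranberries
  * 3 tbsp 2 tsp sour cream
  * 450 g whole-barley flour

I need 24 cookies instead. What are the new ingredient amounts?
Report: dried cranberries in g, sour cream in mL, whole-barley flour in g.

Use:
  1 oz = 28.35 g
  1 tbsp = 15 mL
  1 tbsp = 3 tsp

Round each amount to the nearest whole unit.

dried cranberries: 476 g; sour cream: 66 mL; whole-barley flour: 540 g

Scaling factor: 24/20 = 6/5 = 1.2.
dried cranberries: 14 oz × 6/5 × 28.35 g/oz ≈ 476 g
sour cream: (3 tbsp + 2 tsp = 11/3 tbsp) × 6/5 × 15 mL/tbsp = 66 mL
whole-barley flour: 450 g × 6/5 = 540 g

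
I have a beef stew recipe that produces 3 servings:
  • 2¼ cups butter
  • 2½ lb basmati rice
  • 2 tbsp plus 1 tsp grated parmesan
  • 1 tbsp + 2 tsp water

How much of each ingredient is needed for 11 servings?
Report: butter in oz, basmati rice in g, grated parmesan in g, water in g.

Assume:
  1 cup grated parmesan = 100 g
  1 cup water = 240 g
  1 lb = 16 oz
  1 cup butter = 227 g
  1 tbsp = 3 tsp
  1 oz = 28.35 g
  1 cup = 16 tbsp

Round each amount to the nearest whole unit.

Scaling factor: 11/3.
butter: 2.25 cup × 11/3 × 227 g/cup ÷ 28.35 g/oz ≈ 66 oz
basmati rice: 2.5 lb × 11/3 × 16 oz/lb × 28.35 g/oz = 4158 g
grated parmesan: (2 tbsp + 1 tsp = 7/3 tbsp) × 11/3 ÷ 16 tbsp/cup × 100 g/cup ≈ 53 g
water: (1 tbsp + 2 tsp = 5/3 tbsp) × 11/3 ÷ 16 tbsp/cup × 240 g/cup ≈ 92 g

butter: 66 oz; basmati rice: 4158 g; grated parmesan: 53 g; water: 92 g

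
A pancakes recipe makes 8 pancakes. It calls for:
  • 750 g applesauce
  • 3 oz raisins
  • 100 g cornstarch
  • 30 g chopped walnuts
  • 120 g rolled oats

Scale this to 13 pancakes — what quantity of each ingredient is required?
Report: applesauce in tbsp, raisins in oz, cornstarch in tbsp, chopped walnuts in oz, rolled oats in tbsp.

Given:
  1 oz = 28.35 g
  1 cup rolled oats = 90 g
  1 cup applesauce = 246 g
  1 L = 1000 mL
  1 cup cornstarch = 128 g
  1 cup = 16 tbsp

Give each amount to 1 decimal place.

Scaling factor: 13/8 = 1.625.
applesauce: 750 g × 13/8 ÷ 246 g/cup × 16 tbsp/cup ≈ 79.3 tbsp
raisins: 3 oz × 13/8 ≈ 4.9 oz
cornstarch: 100 g × 13/8 ÷ 128 g/cup × 16 tbsp/cup ≈ 20.3 tbsp
chopped walnuts: 30 g × 13/8 ÷ 28.35 g/oz ≈ 1.7 oz
rolled oats: 120 g × 13/8 ÷ 90 g/cup × 16 tbsp/cup ≈ 34.7 tbsp

applesauce: 79.3 tbsp; raisins: 4.9 oz; cornstarch: 20.3 tbsp; chopped walnuts: 1.7 oz; rolled oats: 34.7 tbsp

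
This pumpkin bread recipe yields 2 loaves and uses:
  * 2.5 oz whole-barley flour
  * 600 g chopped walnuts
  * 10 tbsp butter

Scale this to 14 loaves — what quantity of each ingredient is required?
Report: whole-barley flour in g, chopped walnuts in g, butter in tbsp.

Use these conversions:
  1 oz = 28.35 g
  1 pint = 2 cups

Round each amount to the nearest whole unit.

whole-barley flour: 496 g; chopped walnuts: 4200 g; butter: 70 tbsp

Scaling factor: 14/2 = 7.
whole-barley flour: 2.5 oz × 7 × 28.35 g/oz ≈ 496 g
chopped walnuts: 600 g × 7 = 4200 g
butter: 10 tbsp × 7 = 70 tbsp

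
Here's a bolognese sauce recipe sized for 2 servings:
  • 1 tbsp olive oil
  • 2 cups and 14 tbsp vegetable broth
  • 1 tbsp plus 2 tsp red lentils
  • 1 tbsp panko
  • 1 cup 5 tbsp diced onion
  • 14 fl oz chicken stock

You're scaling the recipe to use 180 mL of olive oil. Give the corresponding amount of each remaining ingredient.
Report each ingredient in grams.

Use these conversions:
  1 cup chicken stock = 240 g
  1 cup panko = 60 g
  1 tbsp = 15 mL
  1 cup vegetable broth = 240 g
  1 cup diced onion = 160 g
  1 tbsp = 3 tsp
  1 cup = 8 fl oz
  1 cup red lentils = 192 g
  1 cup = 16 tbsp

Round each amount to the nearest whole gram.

vegetable broth: 8280 g; red lentils: 240 g; panko: 45 g; diced onion: 2520 g; chicken stock: 5040 g

The original recipe has 15 mL of olive oil, so the scaling factor is 180 ÷ 15 = 12.
vegetable broth: (2 cup + 14 tbsp = 2.875 cup) × 12 × 240 g/cup = 8280 g
red lentils: (1 tbsp + 2 tsp = 5/3 tbsp) × 12 ÷ 16 tbsp/cup × 192 g/cup = 240 g
panko: 1 tbsp × 12 ÷ 16 tbsp/cup × 60 g/cup = 45 g
diced onion: (1 cup + 5 tbsp = 1.3125 cup) × 12 × 160 g/cup = 2520 g
chicken stock: 14 fl oz × 12 ÷ 8 fl oz/cup × 240 g/cup = 5040 g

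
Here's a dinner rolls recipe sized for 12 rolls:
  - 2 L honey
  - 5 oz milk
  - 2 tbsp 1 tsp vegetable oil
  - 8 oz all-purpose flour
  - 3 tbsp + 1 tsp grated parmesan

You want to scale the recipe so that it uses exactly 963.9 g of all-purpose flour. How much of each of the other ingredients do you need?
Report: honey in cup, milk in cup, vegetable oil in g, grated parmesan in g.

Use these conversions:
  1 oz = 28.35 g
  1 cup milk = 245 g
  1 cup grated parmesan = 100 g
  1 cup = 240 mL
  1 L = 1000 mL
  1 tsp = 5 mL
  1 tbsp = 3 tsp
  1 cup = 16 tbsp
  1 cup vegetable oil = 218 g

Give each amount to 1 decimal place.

honey: 35.4 cup; milk: 2.5 cup; vegetable oil: 135.1 g; grated parmesan: 88.5 g

The original recipe has 226.8 g of all-purpose flour, so the scaling factor is 963.9 ÷ 226.8 = 17/4 = 4.25.
honey: 2 L × 17/4 × 1000 mL/L ÷ 240 mL/cup ≈ 35.4 cup
milk: 5 oz × 17/4 × 28.35 g/oz ÷ 245 g/cup ≈ 2.5 cup
vegetable oil: (2 tbsp + 1 tsp = 7/3 tbsp) × 17/4 ÷ 16 tbsp/cup × 218 g/cup ≈ 135.1 g
grated parmesan: (3 tbsp + 1 tsp = 10/3 tbsp) × 17/4 ÷ 16 tbsp/cup × 100 g/cup ≈ 88.5 g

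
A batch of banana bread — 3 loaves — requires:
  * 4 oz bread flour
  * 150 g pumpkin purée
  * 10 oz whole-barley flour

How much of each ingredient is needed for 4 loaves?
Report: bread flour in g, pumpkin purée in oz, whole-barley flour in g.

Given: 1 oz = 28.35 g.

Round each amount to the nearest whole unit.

bread flour: 151 g; pumpkin purée: 7 oz; whole-barley flour: 378 g

Scaling factor: 4/3.
bread flour: 4 oz × 4/3 × 28.35 g/oz ≈ 151 g
pumpkin purée: 150 g × 4/3 ÷ 28.35 g/oz ≈ 7 oz
whole-barley flour: 10 oz × 4/3 × 28.35 g/oz = 378 g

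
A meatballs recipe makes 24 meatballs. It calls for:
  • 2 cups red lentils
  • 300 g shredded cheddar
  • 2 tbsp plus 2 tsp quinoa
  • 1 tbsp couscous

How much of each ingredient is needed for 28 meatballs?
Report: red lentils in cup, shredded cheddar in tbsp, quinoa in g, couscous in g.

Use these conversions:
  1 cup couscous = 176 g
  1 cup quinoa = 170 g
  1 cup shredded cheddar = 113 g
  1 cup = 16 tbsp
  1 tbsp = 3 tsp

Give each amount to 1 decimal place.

Scaling factor: 28/24 = 7/6.
red lentils: 2 cup × 7/6 ≈ 2.3 cup
shredded cheddar: 300 g × 7/6 ÷ 113 g/cup × 16 tbsp/cup ≈ 49.6 tbsp
quinoa: (2 tbsp + 2 tsp = 8/3 tbsp) × 7/6 ÷ 16 tbsp/cup × 170 g/cup ≈ 33.1 g
couscous: 1 tbsp × 7/6 ÷ 16 tbsp/cup × 176 g/cup ≈ 12.8 g

red lentils: 2.3 cup; shredded cheddar: 49.6 tbsp; quinoa: 33.1 g; couscous: 12.8 g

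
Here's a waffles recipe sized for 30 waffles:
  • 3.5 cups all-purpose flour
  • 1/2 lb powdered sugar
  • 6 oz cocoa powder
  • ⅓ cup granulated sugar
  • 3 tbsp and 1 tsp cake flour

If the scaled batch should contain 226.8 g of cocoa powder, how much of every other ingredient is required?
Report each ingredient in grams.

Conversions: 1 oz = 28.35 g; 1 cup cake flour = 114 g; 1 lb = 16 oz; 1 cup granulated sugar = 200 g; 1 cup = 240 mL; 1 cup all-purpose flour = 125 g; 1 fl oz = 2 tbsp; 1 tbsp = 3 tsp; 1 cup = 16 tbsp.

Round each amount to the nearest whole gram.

all-purpose flour: 583 g; powdered sugar: 302 g; granulated sugar: 89 g; cake flour: 32 g

The original recipe has 170.1 g of cocoa powder, so the scaling factor is 226.8 ÷ 170.1 = 4/3.
all-purpose flour: 3.5 cup × 4/3 × 125 g/cup ≈ 583 g
powdered sugar: 0.5 lb × 4/3 × 16 oz/lb × 28.35 g/oz ≈ 302 g
granulated sugar: 1/3 cup × 4/3 × 200 g/cup ≈ 89 g
cake flour: (3 tbsp + 1 tsp = 10/3 tbsp) × 4/3 ÷ 16 tbsp/cup × 114 g/cup ≈ 32 g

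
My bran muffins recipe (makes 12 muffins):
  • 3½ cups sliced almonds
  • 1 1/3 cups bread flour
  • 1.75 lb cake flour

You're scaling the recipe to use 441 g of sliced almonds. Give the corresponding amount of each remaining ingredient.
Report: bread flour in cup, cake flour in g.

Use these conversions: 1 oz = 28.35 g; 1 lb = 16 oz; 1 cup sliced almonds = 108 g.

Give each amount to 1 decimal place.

bread flour: 1.6 cup; cake flour: 926.1 g

The original recipe has 378 g of sliced almonds, so the scaling factor is 441 ÷ 378 = 7/6.
bread flour: 4/3 cup × 7/6 ≈ 1.6 cup
cake flour: 1.75 lb × 7/6 × 16 oz/lb × 28.35 g/oz = 926.1 g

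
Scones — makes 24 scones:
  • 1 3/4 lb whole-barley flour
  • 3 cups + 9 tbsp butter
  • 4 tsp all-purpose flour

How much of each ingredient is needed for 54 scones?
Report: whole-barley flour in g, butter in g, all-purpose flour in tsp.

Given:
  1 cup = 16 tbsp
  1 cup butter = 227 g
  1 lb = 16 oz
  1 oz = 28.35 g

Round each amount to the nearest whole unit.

Scaling factor: 54/24 = 9/4 = 2.25.
whole-barley flour: 1.75 lb × 9/4 × 16 oz/lb × 28.35 g/oz ≈ 1786 g
butter: (3 cup + 9 tbsp = 3.5625 cup) × 9/4 × 227 g/cup ≈ 1820 g
all-purpose flour: 4 tsp × 9/4 = 9 tsp

whole-barley flour: 1786 g; butter: 1820 g; all-purpose flour: 9 tsp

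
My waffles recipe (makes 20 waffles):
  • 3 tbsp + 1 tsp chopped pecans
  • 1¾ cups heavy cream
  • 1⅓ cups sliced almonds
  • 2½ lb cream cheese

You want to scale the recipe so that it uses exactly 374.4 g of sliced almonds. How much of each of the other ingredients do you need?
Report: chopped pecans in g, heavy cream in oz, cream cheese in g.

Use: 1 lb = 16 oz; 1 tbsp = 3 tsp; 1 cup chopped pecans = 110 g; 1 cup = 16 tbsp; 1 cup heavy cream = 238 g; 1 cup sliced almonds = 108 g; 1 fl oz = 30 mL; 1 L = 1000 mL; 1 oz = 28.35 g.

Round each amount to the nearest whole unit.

chopped pecans: 60 g; heavy cream: 38 oz; cream cheese: 2948 g

The original recipe has 144 g of sliced almonds, so the scaling factor is 374.4 ÷ 144 = 13/5 = 2.6.
chopped pecans: (3 tbsp + 1 tsp = 10/3 tbsp) × 13/5 ÷ 16 tbsp/cup × 110 g/cup ≈ 60 g
heavy cream: 1.75 cup × 13/5 × 238 g/cup ÷ 28.35 g/oz ≈ 38 oz
cream cheese: 2.5 lb × 13/5 × 16 oz/lb × 28.35 g/oz ≈ 2948 g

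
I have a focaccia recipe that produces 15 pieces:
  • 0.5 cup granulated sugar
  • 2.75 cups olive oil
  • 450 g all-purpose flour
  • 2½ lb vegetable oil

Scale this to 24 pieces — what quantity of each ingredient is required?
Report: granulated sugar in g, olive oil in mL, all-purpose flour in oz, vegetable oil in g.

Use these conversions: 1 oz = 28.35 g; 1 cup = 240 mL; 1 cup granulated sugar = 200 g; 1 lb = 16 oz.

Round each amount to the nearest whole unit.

granulated sugar: 160 g; olive oil: 1056 mL; all-purpose flour: 25 oz; vegetable oil: 1814 g

Scaling factor: 24/15 = 8/5 = 1.6.
granulated sugar: 0.5 cup × 8/5 × 200 g/cup = 160 g
olive oil: 2.75 cup × 8/5 × 240 mL/cup = 1056 mL
all-purpose flour: 450 g × 8/5 ÷ 28.35 g/oz ≈ 25 oz
vegetable oil: 2.5 lb × 8/5 × 16 oz/lb × 28.35 g/oz ≈ 1814 g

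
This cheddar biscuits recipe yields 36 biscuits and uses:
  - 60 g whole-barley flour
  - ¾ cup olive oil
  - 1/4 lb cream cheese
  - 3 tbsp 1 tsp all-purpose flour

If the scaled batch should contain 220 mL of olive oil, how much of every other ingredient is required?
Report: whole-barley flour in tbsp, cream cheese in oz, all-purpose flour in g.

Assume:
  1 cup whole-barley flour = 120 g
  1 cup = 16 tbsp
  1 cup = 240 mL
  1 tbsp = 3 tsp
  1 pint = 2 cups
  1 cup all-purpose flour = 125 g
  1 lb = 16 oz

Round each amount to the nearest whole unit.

whole-barley flour: 10 tbsp; cream cheese: 5 oz; all-purpose flour: 32 g

The original recipe has 180 mL of olive oil, so the scaling factor is 220 ÷ 180 = 11/9.
whole-barley flour: 60 g × 11/9 ÷ 120 g/cup × 16 tbsp/cup ≈ 10 tbsp
cream cheese: 0.25 lb × 11/9 × 16 oz/lb ≈ 5 oz
all-purpose flour: (3 tbsp + 1 tsp = 10/3 tbsp) × 11/9 ÷ 16 tbsp/cup × 125 g/cup ≈ 32 g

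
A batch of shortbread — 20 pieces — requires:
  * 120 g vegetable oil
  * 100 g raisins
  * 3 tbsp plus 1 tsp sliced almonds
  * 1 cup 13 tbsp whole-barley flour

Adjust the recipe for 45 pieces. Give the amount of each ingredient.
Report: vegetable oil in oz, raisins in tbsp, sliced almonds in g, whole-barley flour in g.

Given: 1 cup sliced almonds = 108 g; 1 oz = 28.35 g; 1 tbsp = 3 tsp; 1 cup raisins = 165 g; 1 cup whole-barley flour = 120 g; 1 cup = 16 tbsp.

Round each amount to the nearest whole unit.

Scaling factor: 45/20 = 9/4 = 2.25.
vegetable oil: 120 g × 9/4 ÷ 28.35 g/oz ≈ 10 oz
raisins: 100 g × 9/4 ÷ 165 g/cup × 16 tbsp/cup ≈ 22 tbsp
sliced almonds: (3 tbsp + 1 tsp = 10/3 tbsp) × 9/4 ÷ 16 tbsp/cup × 108 g/cup ≈ 51 g
whole-barley flour: (1 cup + 13 tbsp = 1.8125 cup) × 9/4 × 120 g/cup ≈ 489 g

vegetable oil: 10 oz; raisins: 22 tbsp; sliced almonds: 51 g; whole-barley flour: 489 g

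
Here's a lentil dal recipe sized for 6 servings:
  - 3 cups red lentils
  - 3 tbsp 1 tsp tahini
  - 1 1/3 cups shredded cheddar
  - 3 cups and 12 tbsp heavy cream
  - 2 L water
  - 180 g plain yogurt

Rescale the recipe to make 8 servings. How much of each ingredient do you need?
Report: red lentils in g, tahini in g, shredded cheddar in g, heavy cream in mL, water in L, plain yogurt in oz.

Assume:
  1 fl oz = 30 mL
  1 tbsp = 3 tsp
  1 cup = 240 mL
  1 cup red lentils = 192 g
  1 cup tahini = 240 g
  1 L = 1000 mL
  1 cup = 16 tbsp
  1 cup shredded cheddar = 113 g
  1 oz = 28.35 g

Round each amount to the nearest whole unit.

Scaling factor: 8/6 = 4/3.
red lentils: 3 cup × 4/3 × 192 g/cup = 768 g
tahini: (3 tbsp + 1 tsp = 10/3 tbsp) × 4/3 ÷ 16 tbsp/cup × 240 g/cup ≈ 67 g
shredded cheddar: 4/3 cup × 4/3 × 113 g/cup ≈ 201 g
heavy cream: (3 cup + 12 tbsp = 3.75 cup) × 4/3 × 240 mL/cup = 1200 mL
water: 2 L × 4/3 ≈ 3 L
plain yogurt: 180 g × 4/3 ÷ 28.35 g/oz ≈ 8 oz

red lentils: 768 g; tahini: 67 g; shredded cheddar: 201 g; heavy cream: 1200 mL; water: 3 L; plain yogurt: 8 oz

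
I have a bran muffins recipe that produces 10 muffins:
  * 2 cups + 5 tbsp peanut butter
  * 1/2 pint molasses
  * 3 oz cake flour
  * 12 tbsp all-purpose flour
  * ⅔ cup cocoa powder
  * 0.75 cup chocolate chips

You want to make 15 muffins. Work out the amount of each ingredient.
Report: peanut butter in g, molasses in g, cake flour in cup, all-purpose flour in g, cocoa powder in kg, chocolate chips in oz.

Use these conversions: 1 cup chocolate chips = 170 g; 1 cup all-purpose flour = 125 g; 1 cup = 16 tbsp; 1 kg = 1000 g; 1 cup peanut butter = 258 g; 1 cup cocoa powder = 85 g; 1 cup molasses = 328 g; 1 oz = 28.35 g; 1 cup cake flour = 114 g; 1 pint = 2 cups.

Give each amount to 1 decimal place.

Scaling factor: 15/10 = 3/2 = 1.5.
peanut butter: (2 cup + 5 tbsp = 2.3125 cup) × 3/2 × 258 g/cup ≈ 894.9 g
molasses: 0.5 pint × 3/2 × 2 cup/pint × 328 g/cup = 492.0 g
cake flour: 3 oz × 3/2 × 28.35 g/oz ÷ 114 g/cup ≈ 1.1 cup
all-purpose flour: 12 tbsp × 3/2 ÷ 16 tbsp/cup × 125 g/cup ≈ 140.6 g
cocoa powder: 2/3 cup × 3/2 × 85 g/cup ÷ 1000 g/kg ≈ 0.1 kg
chocolate chips: 0.75 cup × 3/2 × 170 g/cup ÷ 28.35 g/oz ≈ 6.7 oz

peanut butter: 894.9 g; molasses: 492.0 g; cake flour: 1.1 cup; all-purpose flour: 140.6 g; cocoa powder: 0.1 kg; chocolate chips: 6.7 oz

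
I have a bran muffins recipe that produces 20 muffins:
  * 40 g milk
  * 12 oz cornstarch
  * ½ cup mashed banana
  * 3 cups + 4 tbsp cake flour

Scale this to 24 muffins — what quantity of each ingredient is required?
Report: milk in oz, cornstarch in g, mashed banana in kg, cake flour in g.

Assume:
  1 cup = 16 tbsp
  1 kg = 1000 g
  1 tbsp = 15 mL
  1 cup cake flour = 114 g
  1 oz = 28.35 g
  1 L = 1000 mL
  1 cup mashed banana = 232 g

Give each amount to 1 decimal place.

Scaling factor: 24/20 = 6/5 = 1.2.
milk: 40 g × 6/5 ÷ 28.35 g/oz ≈ 1.7 oz
cornstarch: 12 oz × 6/5 × 28.35 g/oz ≈ 408.2 g
mashed banana: 0.5 cup × 6/5 × 232 g/cup ÷ 1000 g/kg ≈ 0.1 kg
cake flour: (3 cup + 4 tbsp = 3.25 cup) × 6/5 × 114 g/cup = 444.6 g

milk: 1.7 oz; cornstarch: 408.2 g; mashed banana: 0.1 kg; cake flour: 444.6 g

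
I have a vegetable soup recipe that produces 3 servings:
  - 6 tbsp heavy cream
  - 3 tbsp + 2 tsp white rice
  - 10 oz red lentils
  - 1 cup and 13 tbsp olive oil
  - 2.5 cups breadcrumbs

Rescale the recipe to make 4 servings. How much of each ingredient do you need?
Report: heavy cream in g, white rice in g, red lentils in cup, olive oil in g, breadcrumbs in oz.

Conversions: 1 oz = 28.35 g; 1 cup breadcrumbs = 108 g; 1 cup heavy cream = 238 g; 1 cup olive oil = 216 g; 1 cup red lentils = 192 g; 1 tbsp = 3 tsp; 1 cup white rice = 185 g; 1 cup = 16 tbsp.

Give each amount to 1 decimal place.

heavy cream: 119.0 g; white rice: 56.5 g; red lentils: 2.0 cup; olive oil: 522.0 g; breadcrumbs: 12.7 oz

Scaling factor: 4/3.
heavy cream: 6 tbsp × 4/3 ÷ 16 tbsp/cup × 238 g/cup = 119.0 g
white rice: (3 tbsp + 2 tsp = 11/3 tbsp) × 4/3 ÷ 16 tbsp/cup × 185 g/cup ≈ 56.5 g
red lentils: 10 oz × 4/3 × 28.35 g/oz ÷ 192 g/cup ≈ 2.0 cup
olive oil: (1 cup + 13 tbsp = 1.8125 cup) × 4/3 × 216 g/cup = 522.0 g
breadcrumbs: 2.5 cup × 4/3 × 108 g/cup ÷ 28.35 g/oz ≈ 12.7 oz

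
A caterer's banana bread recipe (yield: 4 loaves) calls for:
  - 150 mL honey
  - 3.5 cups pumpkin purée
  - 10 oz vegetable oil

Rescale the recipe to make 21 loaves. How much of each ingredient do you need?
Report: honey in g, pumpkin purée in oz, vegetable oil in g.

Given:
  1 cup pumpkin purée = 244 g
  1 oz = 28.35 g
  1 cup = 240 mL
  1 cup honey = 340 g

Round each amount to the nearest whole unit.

Scaling factor: 21/4 = 5.25.
honey: 150 mL × 21/4 ÷ 240 mL/cup × 340 g/cup ≈ 1116 g
pumpkin purée: 3.5 cup × 21/4 × 244 g/cup ÷ 28.35 g/oz ≈ 158 oz
vegetable oil: 10 oz × 21/4 × 28.35 g/oz ≈ 1488 g

honey: 1116 g; pumpkin purée: 158 oz; vegetable oil: 1488 g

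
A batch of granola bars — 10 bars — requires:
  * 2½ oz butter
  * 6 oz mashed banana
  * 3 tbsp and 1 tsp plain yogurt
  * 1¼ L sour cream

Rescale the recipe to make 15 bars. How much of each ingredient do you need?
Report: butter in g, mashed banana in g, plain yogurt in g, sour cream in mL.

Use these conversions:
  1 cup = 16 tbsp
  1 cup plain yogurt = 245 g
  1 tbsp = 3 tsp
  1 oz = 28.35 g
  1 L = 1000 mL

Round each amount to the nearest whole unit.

Scaling factor: 15/10 = 3/2 = 1.5.
butter: 2.5 oz × 3/2 × 28.35 g/oz ≈ 106 g
mashed banana: 6 oz × 3/2 × 28.35 g/oz ≈ 255 g
plain yogurt: (3 tbsp + 1 tsp = 10/3 tbsp) × 3/2 ÷ 16 tbsp/cup × 245 g/cup ≈ 77 g
sour cream: 1.25 L × 3/2 × 1000 mL/L = 1875 mL

butter: 106 g; mashed banana: 255 g; plain yogurt: 77 g; sour cream: 1875 mL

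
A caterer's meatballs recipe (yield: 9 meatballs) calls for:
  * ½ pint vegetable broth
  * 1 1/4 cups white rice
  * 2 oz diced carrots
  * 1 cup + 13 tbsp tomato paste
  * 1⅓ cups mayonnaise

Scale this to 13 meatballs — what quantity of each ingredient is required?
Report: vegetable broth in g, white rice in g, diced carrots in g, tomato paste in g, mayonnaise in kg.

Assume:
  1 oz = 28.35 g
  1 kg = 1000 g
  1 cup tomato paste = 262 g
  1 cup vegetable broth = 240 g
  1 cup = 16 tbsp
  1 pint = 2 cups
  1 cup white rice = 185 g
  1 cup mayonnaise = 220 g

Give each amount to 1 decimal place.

vegetable broth: 346.7 g; white rice: 334.0 g; diced carrots: 81.9 g; tomato paste: 685.9 g; mayonnaise: 0.4 kg

Scaling factor: 13/9.
vegetable broth: 0.5 pint × 13/9 × 2 cup/pint × 240 g/cup ≈ 346.7 g
white rice: 1.25 cup × 13/9 × 185 g/cup ≈ 334.0 g
diced carrots: 2 oz × 13/9 × 28.35 g/oz = 81.9 g
tomato paste: (1 cup + 13 tbsp = 1.8125 cup) × 13/9 × 262 g/cup ≈ 685.9 g
mayonnaise: 4/3 cup × 13/9 × 220 g/cup ÷ 1000 g/kg ≈ 0.4 kg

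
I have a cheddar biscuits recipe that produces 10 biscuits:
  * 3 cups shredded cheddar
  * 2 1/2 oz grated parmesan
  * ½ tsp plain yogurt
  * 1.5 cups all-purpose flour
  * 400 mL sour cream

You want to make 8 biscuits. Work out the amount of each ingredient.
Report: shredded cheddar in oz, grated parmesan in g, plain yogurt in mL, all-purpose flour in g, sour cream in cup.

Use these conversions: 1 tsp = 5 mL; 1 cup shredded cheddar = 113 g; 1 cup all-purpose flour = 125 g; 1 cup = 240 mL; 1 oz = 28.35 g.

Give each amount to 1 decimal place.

Scaling factor: 8/10 = 4/5 = 0.8.
shredded cheddar: 3 cup × 4/5 × 113 g/cup ÷ 28.35 g/oz ≈ 9.6 oz
grated parmesan: 2.5 oz × 4/5 × 28.35 g/oz = 56.7 g
plain yogurt: 0.5 tsp × 4/5 × 5 mL/tsp = 2.0 mL
all-purpose flour: 1.5 cup × 4/5 × 125 g/cup = 150.0 g
sour cream: 400 mL × 4/5 ÷ 240 mL/cup ≈ 1.3 cup

shredded cheddar: 9.6 oz; grated parmesan: 56.7 g; plain yogurt: 2.0 mL; all-purpose flour: 150.0 g; sour cream: 1.3 cup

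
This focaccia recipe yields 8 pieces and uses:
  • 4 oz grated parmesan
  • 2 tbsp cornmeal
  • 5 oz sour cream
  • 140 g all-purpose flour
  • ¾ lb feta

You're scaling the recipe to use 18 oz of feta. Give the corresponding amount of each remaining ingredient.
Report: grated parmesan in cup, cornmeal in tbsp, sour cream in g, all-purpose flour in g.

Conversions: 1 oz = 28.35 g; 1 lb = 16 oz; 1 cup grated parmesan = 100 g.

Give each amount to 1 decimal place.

The original recipe has 12 oz of feta, so the scaling factor is 18 ÷ 12 = 3/2 = 1.5.
grated parmesan: 4 oz × 3/2 × 28.35 g/oz ÷ 100 g/cup ≈ 1.7 cup
cornmeal: 2 tbsp × 3/2 = 3.0 tbsp
sour cream: 5 oz × 3/2 × 28.35 g/oz ≈ 212.6 g
all-purpose flour: 140 g × 3/2 = 210.0 g

grated parmesan: 1.7 cup; cornmeal: 3.0 tbsp; sour cream: 212.6 g; all-purpose flour: 210.0 g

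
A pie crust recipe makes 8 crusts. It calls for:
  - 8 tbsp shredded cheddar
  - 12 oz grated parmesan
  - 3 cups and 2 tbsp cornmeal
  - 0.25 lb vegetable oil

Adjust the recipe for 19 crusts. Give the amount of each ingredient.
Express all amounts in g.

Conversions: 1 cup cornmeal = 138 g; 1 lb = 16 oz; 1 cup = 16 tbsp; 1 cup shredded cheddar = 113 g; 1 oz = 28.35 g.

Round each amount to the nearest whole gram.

shredded cheddar: 134 g; grated parmesan: 808 g; cornmeal: 1024 g; vegetable oil: 269 g

Scaling factor: 19/8 = 2.375.
shredded cheddar: 8 tbsp × 19/8 ÷ 16 tbsp/cup × 113 g/cup ≈ 134 g
grated parmesan: 12 oz × 19/8 × 28.35 g/oz ≈ 808 g
cornmeal: (3 cup + 2 tbsp = 3.125 cup) × 19/8 × 138 g/cup ≈ 1024 g
vegetable oil: 0.25 lb × 19/8 × 16 oz/lb × 28.35 g/oz ≈ 269 g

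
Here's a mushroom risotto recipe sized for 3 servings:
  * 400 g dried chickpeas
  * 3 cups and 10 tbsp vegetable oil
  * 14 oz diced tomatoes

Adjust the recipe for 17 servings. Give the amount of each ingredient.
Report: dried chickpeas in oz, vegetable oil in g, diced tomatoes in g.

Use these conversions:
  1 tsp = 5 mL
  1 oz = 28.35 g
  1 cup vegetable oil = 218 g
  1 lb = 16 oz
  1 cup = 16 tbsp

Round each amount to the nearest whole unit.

Scaling factor: 17/3.
dried chickpeas: 400 g × 17/3 ÷ 28.35 g/oz ≈ 80 oz
vegetable oil: (3 cup + 10 tbsp = 3.625 cup) × 17/3 × 218 g/cup ≈ 4478 g
diced tomatoes: 14 oz × 17/3 × 28.35 g/oz ≈ 2249 g

dried chickpeas: 80 oz; vegetable oil: 4478 g; diced tomatoes: 2249 g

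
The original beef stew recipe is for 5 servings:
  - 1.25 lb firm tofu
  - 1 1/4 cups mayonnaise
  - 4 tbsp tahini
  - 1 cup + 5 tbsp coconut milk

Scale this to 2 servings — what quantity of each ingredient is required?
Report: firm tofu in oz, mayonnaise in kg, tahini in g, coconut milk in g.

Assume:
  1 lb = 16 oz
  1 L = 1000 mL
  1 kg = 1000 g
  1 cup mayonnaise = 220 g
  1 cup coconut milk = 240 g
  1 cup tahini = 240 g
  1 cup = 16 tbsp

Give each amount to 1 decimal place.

Scaling factor: 2/5 = 0.4.
firm tofu: 1.25 lb × 2/5 × 16 oz/lb = 8.0 oz
mayonnaise: 1.25 cup × 2/5 × 220 g/cup ÷ 1000 g/kg ≈ 0.1 kg
tahini: 4 tbsp × 2/5 ÷ 16 tbsp/cup × 240 g/cup = 24.0 g
coconut milk: (1 cup + 5 tbsp = 1.3125 cup) × 2/5 × 240 g/cup = 126.0 g

firm tofu: 8.0 oz; mayonnaise: 0.1 kg; tahini: 24.0 g; coconut milk: 126.0 g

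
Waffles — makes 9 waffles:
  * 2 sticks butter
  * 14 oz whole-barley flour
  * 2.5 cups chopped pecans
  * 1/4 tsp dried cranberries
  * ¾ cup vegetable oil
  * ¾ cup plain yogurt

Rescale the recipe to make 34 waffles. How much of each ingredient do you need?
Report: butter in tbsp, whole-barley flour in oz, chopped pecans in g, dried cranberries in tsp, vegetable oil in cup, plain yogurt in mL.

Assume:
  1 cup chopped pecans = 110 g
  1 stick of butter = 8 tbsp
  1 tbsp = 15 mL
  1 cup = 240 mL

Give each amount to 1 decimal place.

butter: 60.4 tbsp; whole-barley flour: 52.9 oz; chopped pecans: 1038.9 g; dried cranberries: 0.9 tsp; vegetable oil: 2.8 cup; plain yogurt: 680.0 mL

Scaling factor: 34/9.
butter: 2 stick × 34/9 × 8 tbsp/stick ≈ 60.4 tbsp
whole-barley flour: 14 oz × 34/9 ≈ 52.9 oz
chopped pecans: 2.5 cup × 34/9 × 110 g/cup ≈ 1038.9 g
dried cranberries: 0.25 tsp × 34/9 ≈ 0.9 tsp
vegetable oil: 0.75 cup × 34/9 ≈ 2.8 cup
plain yogurt: 0.75 cup × 34/9 × 240 mL/cup = 680.0 mL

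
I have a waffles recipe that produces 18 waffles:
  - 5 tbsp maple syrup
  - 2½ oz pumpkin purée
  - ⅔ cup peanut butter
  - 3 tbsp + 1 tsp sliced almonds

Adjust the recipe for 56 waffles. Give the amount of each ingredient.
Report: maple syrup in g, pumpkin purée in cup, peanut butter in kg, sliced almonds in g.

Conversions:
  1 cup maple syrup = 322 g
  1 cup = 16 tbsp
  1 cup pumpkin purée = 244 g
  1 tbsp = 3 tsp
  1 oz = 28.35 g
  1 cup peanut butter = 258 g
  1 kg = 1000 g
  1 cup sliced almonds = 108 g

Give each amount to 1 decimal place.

maple syrup: 313.1 g; pumpkin purée: 0.9 cup; peanut butter: 0.5 kg; sliced almonds: 70.0 g

Scaling factor: 56/18 = 28/9.
maple syrup: 5 tbsp × 28/9 ÷ 16 tbsp/cup × 322 g/cup ≈ 313.1 g
pumpkin purée: 2.5 oz × 28/9 × 28.35 g/oz ÷ 244 g/cup ≈ 0.9 cup
peanut butter: 2/3 cup × 28/9 × 258 g/cup ÷ 1000 g/kg ≈ 0.5 kg
sliced almonds: (3 tbsp + 1 tsp = 10/3 tbsp) × 28/9 ÷ 16 tbsp/cup × 108 g/cup = 70.0 g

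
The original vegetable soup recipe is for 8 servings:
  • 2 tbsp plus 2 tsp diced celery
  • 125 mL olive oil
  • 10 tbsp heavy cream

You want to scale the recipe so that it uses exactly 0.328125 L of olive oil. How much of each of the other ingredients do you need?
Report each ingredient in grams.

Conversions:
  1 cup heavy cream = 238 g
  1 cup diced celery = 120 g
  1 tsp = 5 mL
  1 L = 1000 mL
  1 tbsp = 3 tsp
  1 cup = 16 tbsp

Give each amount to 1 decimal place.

diced celery: 52.5 g; heavy cream: 390.5 g

The original recipe has 0.125 L of olive oil, so the scaling factor is 0.328125 ÷ 0.125 = 21/8 = 2.625.
diced celery: (2 tbsp + 2 tsp = 8/3 tbsp) × 21/8 ÷ 16 tbsp/cup × 120 g/cup = 52.5 g
heavy cream: 10 tbsp × 21/8 ÷ 16 tbsp/cup × 238 g/cup ≈ 390.5 g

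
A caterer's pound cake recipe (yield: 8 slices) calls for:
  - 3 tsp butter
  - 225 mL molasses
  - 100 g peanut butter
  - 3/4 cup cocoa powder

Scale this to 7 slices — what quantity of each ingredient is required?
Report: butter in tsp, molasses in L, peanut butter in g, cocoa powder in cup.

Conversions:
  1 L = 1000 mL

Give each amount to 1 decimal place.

butter: 2.6 tsp; molasses: 0.2 L; peanut butter: 87.5 g; cocoa powder: 0.7 cup

Scaling factor: 7/8 = 0.875.
butter: 3 tsp × 7/8 ≈ 2.6 tsp
molasses: 225 mL × 7/8 ÷ 1000 mL/L ≈ 0.2 L
peanut butter: 100 g × 7/8 = 87.5 g
cocoa powder: 0.75 cup × 7/8 ≈ 0.7 cup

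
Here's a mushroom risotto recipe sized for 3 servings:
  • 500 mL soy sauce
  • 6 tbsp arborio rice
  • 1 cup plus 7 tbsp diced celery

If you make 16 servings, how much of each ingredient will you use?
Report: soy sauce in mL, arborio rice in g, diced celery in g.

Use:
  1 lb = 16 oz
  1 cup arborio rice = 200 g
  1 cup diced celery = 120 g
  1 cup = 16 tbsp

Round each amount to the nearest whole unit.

soy sauce: 2667 mL; arborio rice: 400 g; diced celery: 920 g

Scaling factor: 16/3.
soy sauce: 500 mL × 16/3 ≈ 2667 mL
arborio rice: 6 tbsp × 16/3 ÷ 16 tbsp/cup × 200 g/cup = 400 g
diced celery: (1 cup + 7 tbsp = 1.4375 cup) × 16/3 × 120 g/cup = 920 g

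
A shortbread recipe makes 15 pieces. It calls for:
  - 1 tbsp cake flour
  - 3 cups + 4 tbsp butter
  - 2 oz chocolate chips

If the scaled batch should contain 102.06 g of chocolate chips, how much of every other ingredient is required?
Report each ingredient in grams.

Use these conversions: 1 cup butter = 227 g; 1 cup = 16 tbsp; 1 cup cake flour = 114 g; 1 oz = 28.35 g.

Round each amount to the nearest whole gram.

The original recipe has 56.7 g of chocolate chips, so the scaling factor is 102.06 ÷ 56.7 = 9/5 = 1.8.
cake flour: 1 tbsp × 9/5 ÷ 16 tbsp/cup × 114 g/cup ≈ 13 g
butter: (3 cup + 4 tbsp = 3.25 cup) × 9/5 × 227 g/cup ≈ 1328 g

cake flour: 13 g; butter: 1328 g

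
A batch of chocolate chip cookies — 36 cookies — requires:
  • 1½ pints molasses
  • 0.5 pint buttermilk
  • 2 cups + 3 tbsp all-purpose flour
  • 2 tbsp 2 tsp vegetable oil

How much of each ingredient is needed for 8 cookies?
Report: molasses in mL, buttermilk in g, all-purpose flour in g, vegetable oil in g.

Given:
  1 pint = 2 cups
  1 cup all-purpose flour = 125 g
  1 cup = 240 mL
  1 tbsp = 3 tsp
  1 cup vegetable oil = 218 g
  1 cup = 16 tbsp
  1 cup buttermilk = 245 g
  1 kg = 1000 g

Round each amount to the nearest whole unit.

molasses: 160 mL; buttermilk: 54 g; all-purpose flour: 61 g; vegetable oil: 8 g

Scaling factor: 8/36 = 2/9.
molasses: 1.5 pint × 2/9 × 2 cup/pint × 240 mL/cup = 160 mL
buttermilk: 0.5 pint × 2/9 × 2 cup/pint × 245 g/cup ≈ 54 g
all-purpose flour: (2 cup + 3 tbsp = 2.1875 cup) × 2/9 × 125 g/cup ≈ 61 g
vegetable oil: (2 tbsp + 2 tsp = 8/3 tbsp) × 2/9 ÷ 16 tbsp/cup × 218 g/cup ≈ 8 g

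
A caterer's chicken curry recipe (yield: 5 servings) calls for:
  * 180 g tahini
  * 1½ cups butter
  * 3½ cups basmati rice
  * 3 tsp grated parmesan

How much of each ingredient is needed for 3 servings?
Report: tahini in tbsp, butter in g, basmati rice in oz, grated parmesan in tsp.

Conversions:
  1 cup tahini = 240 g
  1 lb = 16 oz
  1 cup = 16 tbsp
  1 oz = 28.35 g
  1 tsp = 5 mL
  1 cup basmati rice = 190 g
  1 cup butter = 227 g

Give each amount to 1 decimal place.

tahini: 7.2 tbsp; butter: 204.3 g; basmati rice: 14.1 oz; grated parmesan: 1.8 tsp

Scaling factor: 3/5 = 0.6.
tahini: 180 g × 3/5 ÷ 240 g/cup × 16 tbsp/cup = 7.2 tbsp
butter: 1.5 cup × 3/5 × 227 g/cup = 204.3 g
basmati rice: 3.5 cup × 3/5 × 190 g/cup ÷ 28.35 g/oz ≈ 14.1 oz
grated parmesan: 3 tsp × 3/5 = 1.8 tsp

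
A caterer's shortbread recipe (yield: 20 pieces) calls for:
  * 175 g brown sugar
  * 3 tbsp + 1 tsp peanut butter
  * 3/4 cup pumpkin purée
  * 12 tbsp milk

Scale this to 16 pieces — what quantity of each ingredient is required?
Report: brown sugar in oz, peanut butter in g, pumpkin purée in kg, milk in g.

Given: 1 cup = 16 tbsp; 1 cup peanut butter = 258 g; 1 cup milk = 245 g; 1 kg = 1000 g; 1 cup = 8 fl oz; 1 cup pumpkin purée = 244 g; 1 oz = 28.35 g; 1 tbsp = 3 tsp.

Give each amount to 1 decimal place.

brown sugar: 4.9 oz; peanut butter: 43.0 g; pumpkin purée: 0.1 kg; milk: 147.0 g

Scaling factor: 16/20 = 4/5 = 0.8.
brown sugar: 175 g × 4/5 ÷ 28.35 g/oz ≈ 4.9 oz
peanut butter: (3 tbsp + 1 tsp = 10/3 tbsp) × 4/5 ÷ 16 tbsp/cup × 258 g/cup = 43.0 g
pumpkin purée: 0.75 cup × 4/5 × 244 g/cup ÷ 1000 g/kg ≈ 0.1 kg
milk: 12 tbsp × 4/5 ÷ 16 tbsp/cup × 245 g/cup = 147.0 g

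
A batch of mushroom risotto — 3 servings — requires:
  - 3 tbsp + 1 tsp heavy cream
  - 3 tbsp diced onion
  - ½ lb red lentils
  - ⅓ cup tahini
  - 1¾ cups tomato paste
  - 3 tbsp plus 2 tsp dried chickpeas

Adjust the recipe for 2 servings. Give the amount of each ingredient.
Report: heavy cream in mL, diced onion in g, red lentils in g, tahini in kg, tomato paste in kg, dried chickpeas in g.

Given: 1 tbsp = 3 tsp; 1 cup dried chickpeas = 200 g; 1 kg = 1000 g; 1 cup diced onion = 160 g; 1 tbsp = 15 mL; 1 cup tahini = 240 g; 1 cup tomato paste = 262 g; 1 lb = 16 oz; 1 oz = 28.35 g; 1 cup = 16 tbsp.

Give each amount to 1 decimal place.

heavy cream: 33.3 mL; diced onion: 20.0 g; red lentils: 151.2 g; tahini: 0.1 kg; tomato paste: 0.3 kg; dried chickpeas: 30.6 g

Scaling factor: 2/3.
heavy cream: (3 tbsp + 1 tsp = 10/3 tbsp) × 2/3 × 15 mL/tbsp ≈ 33.3 mL
diced onion: 3 tbsp × 2/3 ÷ 16 tbsp/cup × 160 g/cup = 20.0 g
red lentils: 0.5 lb × 2/3 × 16 oz/lb × 28.35 g/oz = 151.2 g
tahini: 1/3 cup × 2/3 × 240 g/cup ÷ 1000 g/kg ≈ 0.1 kg
tomato paste: 1.75 cup × 2/3 × 262 g/cup ÷ 1000 g/kg ≈ 0.3 kg
dried chickpeas: (3 tbsp + 2 tsp = 11/3 tbsp) × 2/3 ÷ 16 tbsp/cup × 200 g/cup ≈ 30.6 g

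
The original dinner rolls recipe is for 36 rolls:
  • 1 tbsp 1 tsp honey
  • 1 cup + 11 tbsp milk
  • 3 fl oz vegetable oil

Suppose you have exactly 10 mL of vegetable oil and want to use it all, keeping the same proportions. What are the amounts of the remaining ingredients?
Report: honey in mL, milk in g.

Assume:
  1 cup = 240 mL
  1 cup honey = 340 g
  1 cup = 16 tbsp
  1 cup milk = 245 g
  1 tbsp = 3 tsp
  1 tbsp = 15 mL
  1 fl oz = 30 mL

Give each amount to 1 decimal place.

honey: 2.2 mL; milk: 45.9 g

The original recipe has 90 mL of vegetable oil, so the scaling factor is 10 ÷ 90 = 1/9.
honey: (1 tbsp + 1 tsp = 4/3 tbsp) × 1/9 × 15 mL/tbsp ≈ 2.2 mL
milk: (1 cup + 11 tbsp = 1.6875 cup) × 1/9 × 245 g/cup ≈ 45.9 g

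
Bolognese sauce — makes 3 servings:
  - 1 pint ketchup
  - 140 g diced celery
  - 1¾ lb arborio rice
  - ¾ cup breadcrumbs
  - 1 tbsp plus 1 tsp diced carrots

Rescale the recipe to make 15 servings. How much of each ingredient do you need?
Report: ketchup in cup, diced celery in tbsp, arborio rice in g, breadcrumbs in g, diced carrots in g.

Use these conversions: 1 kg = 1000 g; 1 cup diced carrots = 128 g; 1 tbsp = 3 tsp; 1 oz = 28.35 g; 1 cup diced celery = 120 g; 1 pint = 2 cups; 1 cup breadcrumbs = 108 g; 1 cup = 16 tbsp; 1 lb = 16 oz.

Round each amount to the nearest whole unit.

Scaling factor: 15/3 = 5.
ketchup: 1 pint × 5 × 2 cup/pint = 10 cup
diced celery: 140 g × 5 ÷ 120 g/cup × 16 tbsp/cup ≈ 93 tbsp
arborio rice: 1.75 lb × 5 × 16 oz/lb × 28.35 g/oz = 3969 g
breadcrumbs: 0.75 cup × 5 × 108 g/cup = 405 g
diced carrots: (1 tbsp + 1 tsp = 4/3 tbsp) × 5 ÷ 16 tbsp/cup × 128 g/cup ≈ 53 g

ketchup: 10 cup; diced celery: 93 tbsp; arborio rice: 3969 g; breadcrumbs: 405 g; diced carrots: 53 g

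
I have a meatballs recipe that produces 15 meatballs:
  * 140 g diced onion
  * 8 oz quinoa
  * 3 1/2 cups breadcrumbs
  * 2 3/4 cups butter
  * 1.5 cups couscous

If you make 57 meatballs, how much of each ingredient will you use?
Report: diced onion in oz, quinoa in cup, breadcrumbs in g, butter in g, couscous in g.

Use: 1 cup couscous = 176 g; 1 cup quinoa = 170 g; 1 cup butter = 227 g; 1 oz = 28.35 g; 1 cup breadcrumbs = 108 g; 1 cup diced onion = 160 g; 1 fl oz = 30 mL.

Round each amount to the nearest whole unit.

Scaling factor: 57/15 = 19/5 = 3.8.
diced onion: 140 g × 19/5 ÷ 28.35 g/oz ≈ 19 oz
quinoa: 8 oz × 19/5 × 28.35 g/oz ÷ 170 g/cup ≈ 5 cup
breadcrumbs: 3.5 cup × 19/5 × 108 g/cup ≈ 1436 g
butter: 2.75 cup × 19/5 × 227 g/cup ≈ 2372 g
couscous: 1.5 cup × 19/5 × 176 g/cup ≈ 1003 g

diced onion: 19 oz; quinoa: 5 cup; breadcrumbs: 1436 g; butter: 2372 g; couscous: 1003 g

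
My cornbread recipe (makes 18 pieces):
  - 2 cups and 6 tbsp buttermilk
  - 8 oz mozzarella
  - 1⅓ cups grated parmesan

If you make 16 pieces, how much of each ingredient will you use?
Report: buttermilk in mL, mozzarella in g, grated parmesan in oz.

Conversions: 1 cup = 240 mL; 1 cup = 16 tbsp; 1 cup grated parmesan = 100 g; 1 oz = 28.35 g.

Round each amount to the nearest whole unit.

Scaling factor: 16/18 = 8/9.
buttermilk: (2 cup + 6 tbsp = 2.375 cup) × 8/9 × 240 mL/cup ≈ 507 mL
mozzarella: 8 oz × 8/9 × 28.35 g/oz ≈ 202 g
grated parmesan: 4/3 cup × 8/9 × 100 g/cup ÷ 28.35 g/oz ≈ 4 oz

buttermilk: 507 mL; mozzarella: 202 g; grated parmesan: 4 oz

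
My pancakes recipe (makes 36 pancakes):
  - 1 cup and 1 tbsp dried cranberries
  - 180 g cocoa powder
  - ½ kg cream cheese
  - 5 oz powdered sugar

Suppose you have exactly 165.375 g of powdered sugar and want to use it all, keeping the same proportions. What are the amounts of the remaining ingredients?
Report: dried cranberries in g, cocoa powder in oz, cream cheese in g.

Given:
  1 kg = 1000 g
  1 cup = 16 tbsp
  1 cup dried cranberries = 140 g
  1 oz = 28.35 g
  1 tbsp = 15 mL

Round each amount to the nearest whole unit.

The original recipe has 141.75 g of powdered sugar, so the scaling factor is 165.375 ÷ 141.75 = 7/6.
dried cranberries: (1 cup + 1 tbsp = 1.0625 cup) × 7/6 × 140 g/cup ≈ 174 g
cocoa powder: 180 g × 7/6 ÷ 28.35 g/oz ≈ 7 oz
cream cheese: 0.5 kg × 7/6 × 1000 g/kg ≈ 583 g

dried cranberries: 174 g; cocoa powder: 7 oz; cream cheese: 583 g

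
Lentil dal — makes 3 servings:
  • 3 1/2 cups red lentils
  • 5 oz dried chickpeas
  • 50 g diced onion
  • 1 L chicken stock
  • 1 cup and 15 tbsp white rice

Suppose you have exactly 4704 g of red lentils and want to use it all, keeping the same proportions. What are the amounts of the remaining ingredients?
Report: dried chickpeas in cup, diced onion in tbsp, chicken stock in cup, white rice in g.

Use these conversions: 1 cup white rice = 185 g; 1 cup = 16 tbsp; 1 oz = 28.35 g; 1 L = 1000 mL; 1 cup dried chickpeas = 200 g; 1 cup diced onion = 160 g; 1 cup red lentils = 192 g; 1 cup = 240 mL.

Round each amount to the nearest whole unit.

The original recipe has 672 g of red lentils, so the scaling factor is 4704 ÷ 672 = 7.
dried chickpeas: 5 oz × 7 × 28.35 g/oz ÷ 200 g/cup ≈ 5 cup
diced onion: 50 g × 7 ÷ 160 g/cup × 16 tbsp/cup = 35 tbsp
chicken stock: 1 L × 7 × 1000 mL/L ÷ 240 mL/cup ≈ 29 cup
white rice: (1 cup + 15 tbsp = 1.9375 cup) × 7 × 185 g/cup ≈ 2509 g

dried chickpeas: 5 cup; diced onion: 35 tbsp; chicken stock: 29 cup; white rice: 2509 g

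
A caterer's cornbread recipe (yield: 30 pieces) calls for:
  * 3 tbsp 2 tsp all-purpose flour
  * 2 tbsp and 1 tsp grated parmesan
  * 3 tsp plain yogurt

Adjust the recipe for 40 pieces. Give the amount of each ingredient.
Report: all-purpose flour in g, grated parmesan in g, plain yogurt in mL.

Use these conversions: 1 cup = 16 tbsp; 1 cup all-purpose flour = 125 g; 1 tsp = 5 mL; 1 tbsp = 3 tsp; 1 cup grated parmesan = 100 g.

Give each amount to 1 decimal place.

all-purpose flour: 38.2 g; grated parmesan: 19.4 g; plain yogurt: 20.0 mL

Scaling factor: 40/30 = 4/3.
all-purpose flour: (3 tbsp + 2 tsp = 11/3 tbsp) × 4/3 ÷ 16 tbsp/cup × 125 g/cup ≈ 38.2 g
grated parmesan: (2 tbsp + 1 tsp = 7/3 tbsp) × 4/3 ÷ 16 tbsp/cup × 100 g/cup ≈ 19.4 g
plain yogurt: 3 tsp × 4/3 × 5 mL/tsp = 20.0 mL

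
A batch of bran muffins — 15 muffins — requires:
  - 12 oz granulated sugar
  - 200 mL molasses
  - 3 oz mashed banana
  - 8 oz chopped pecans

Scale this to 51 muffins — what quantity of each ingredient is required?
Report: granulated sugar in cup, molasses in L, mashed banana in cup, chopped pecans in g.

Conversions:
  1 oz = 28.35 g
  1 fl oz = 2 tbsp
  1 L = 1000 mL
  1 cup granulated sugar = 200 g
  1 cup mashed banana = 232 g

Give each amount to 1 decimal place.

granulated sugar: 5.8 cup; molasses: 0.7 L; mashed banana: 1.2 cup; chopped pecans: 771.1 g

Scaling factor: 51/15 = 17/5 = 3.4.
granulated sugar: 12 oz × 17/5 × 28.35 g/oz ÷ 200 g/cup ≈ 5.8 cup
molasses: 200 mL × 17/5 ÷ 1000 mL/L ≈ 0.7 L
mashed banana: 3 oz × 17/5 × 28.35 g/oz ÷ 232 g/cup ≈ 1.2 cup
chopped pecans: 8 oz × 17/5 × 28.35 g/oz ≈ 771.1 g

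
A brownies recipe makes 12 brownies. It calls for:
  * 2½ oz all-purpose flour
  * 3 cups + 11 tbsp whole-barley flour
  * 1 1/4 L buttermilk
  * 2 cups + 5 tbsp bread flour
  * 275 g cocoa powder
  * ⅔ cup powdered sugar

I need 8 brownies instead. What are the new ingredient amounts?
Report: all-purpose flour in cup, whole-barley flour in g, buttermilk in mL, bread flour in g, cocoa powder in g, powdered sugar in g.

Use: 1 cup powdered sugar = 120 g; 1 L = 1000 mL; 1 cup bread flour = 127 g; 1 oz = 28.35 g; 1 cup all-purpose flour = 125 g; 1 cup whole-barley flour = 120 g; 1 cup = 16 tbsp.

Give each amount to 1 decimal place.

Scaling factor: 8/12 = 2/3.
all-purpose flour: 2.5 oz × 2/3 × 28.35 g/oz ÷ 125 g/cup ≈ 0.4 cup
whole-barley flour: (3 cup + 11 tbsp = 3.6875 cup) × 2/3 × 120 g/cup = 295.0 g
buttermilk: 1.25 L × 2/3 × 1000 mL/L ≈ 833.3 mL
bread flour: (2 cup + 5 tbsp = 2.3125 cup) × 2/3 × 127 g/cup ≈ 195.8 g
cocoa powder: 275 g × 2/3 ≈ 183.3 g
powdered sugar: 2/3 cup × 2/3 × 120 g/cup ≈ 53.3 g

all-purpose flour: 0.4 cup; whole-barley flour: 295.0 g; buttermilk: 833.3 mL; bread flour: 195.8 g; cocoa powder: 183.3 g; powdered sugar: 53.3 g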